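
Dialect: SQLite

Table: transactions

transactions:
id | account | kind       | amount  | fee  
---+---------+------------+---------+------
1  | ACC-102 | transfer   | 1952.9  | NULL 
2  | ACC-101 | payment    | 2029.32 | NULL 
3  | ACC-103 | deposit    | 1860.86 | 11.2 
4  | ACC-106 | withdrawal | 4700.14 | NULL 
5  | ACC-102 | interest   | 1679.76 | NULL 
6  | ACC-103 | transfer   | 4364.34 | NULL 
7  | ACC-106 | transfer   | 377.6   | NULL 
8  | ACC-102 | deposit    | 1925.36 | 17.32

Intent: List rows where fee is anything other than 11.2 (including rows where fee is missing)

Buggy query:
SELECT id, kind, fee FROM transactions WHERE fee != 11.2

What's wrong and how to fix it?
Bug: Inequality against NULL is unknown, not true; rows with NULL are dropped

Fix: Handle NULL separately with IS NULL alongside the inequality

Corrected query:
SELECT id, kind, fee FROM transactions WHERE fee != 11.2 OR fee IS NULL

Result:
id | kind       | fee  
---+------------+------
1  | transfer   | NULL 
2  | payment    | NULL 
4  | withdrawal | NULL 
5  | interest   | NULL 
6  | transfer   | NULL 
7  | transfer   | NULL 
8  | deposit    | 17.32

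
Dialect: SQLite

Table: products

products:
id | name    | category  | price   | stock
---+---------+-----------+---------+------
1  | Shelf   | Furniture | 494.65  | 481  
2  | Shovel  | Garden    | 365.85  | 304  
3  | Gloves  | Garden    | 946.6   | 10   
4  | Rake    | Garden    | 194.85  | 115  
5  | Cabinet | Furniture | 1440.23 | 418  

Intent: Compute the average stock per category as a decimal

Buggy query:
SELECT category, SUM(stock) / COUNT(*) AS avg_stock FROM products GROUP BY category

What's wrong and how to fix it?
Bug: Both operands are integers, so '/' performs integer division and truncates

Fix: Cast one side to REAL so the division keeps the fractional part

Corrected query:
SELECT category, SUM(stock) * 1.0 / COUNT(*) AS avg_stock FROM products GROUP BY category

Result:
category  | avg_stock
----------+----------
Furniture | 449.5    
Garden    | 143      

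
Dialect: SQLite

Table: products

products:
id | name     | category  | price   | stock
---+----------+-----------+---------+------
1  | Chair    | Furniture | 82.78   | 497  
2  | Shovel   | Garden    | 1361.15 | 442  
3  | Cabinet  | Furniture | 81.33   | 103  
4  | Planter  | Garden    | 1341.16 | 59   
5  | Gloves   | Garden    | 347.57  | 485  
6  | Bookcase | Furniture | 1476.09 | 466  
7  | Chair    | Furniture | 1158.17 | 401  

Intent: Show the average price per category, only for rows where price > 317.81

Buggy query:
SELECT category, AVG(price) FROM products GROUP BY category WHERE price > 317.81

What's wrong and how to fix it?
Bug: Row-level WHERE must come before GROUP BY in the clause order

Fix: Move the WHERE clause before GROUP BY

Corrected query:
SELECT category, AVG(price) FROM products WHERE price > 317.81 GROUP BY category

Result:
category  | AVG(price) 
----------+------------
Furniture | 1317.13    
Garden    | 1016.626667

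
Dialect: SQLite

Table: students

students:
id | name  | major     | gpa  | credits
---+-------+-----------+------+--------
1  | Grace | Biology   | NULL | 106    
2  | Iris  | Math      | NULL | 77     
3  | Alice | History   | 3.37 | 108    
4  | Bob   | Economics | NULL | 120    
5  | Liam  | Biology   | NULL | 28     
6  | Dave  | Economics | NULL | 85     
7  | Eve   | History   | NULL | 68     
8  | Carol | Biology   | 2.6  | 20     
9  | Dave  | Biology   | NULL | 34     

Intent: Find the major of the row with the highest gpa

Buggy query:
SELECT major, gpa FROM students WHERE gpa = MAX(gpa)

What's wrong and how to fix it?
Bug: WHERE is evaluated per row; an aggregate over the whole table isn't defined there

Fix: Use a subquery: WHERE gpa = (SELECT MAX(gpa) FROM students)

Corrected query:
SELECT major, gpa FROM students WHERE gpa = (SELECT MAX(gpa) FROM students)

Result:
major   | gpa 
--------+-----
History | 3.37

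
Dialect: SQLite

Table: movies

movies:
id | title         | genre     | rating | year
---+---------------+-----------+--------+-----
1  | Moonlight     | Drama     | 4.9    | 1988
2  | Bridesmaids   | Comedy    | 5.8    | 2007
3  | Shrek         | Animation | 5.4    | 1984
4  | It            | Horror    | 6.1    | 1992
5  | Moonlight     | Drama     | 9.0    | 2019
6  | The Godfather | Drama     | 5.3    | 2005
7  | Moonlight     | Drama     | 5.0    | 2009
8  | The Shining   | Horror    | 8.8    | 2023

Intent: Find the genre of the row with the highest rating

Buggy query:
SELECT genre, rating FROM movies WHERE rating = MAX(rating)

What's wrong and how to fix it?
Bug: MAX(rating) is an aggregate and cannot be used directly in WHERE

Fix: Use a subquery: WHERE rating = (SELECT MAX(rating) FROM movies)

Corrected query:
SELECT genre, rating FROM movies WHERE rating = (SELECT MAX(rating) FROM movies)

Result:
genre | rating
------+-------
Drama | 9     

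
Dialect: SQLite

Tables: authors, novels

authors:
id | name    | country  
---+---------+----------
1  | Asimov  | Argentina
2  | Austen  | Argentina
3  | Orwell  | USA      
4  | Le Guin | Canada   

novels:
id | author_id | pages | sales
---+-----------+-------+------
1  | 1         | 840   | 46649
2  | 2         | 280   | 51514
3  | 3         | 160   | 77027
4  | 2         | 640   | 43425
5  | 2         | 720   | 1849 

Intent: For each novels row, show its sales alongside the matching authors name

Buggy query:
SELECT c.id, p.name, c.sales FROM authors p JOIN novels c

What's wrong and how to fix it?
Bug: Missing join condition: each novels row is matched to all authors rows instead of just its own

Fix: Add ON c.author_id = p.id to the JOIN

Corrected query:
SELECT c.id, p.name, c.sales FROM authors p JOIN novels c ON c.author_id = p.id

Result:
id | name   | sales
---+--------+------
1  | Asimov | 46649
2  | Austen | 51514
3  | Orwell | 77027
4  | Austen | 43425
5  | Austen | 1849 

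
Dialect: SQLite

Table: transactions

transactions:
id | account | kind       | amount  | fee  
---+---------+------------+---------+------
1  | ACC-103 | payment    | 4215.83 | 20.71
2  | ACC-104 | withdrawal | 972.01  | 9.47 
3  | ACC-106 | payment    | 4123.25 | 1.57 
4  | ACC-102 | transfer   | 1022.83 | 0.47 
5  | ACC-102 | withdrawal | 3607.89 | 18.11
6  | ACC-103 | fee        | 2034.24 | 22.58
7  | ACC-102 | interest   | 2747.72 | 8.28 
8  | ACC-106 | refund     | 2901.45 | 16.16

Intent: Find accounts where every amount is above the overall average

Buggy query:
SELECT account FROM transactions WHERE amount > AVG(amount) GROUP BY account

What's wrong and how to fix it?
Bug: AVG() is an aggregate; it can't sit directly in WHERE

Fix: Use a subquery for AVG and a HAVING MIN(...) filter so the condition holds for every row in the group

Corrected query:
SELECT account FROM transactions GROUP BY account HAVING MIN(amount) > (SELECT AVG(amount) FROM transactions)

Result:
account
-------
ACC-106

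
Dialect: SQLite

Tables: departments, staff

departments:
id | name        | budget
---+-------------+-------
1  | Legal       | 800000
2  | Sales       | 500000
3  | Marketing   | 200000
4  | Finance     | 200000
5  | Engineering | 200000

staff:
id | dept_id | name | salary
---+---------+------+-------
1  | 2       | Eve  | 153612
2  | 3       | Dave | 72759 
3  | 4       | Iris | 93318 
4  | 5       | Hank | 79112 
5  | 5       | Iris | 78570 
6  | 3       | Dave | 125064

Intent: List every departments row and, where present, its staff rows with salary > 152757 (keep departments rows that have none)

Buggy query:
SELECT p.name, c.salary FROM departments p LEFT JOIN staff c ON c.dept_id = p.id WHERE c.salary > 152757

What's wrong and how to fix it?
Bug: Filtering c.salary in WHERE discards the NULL rows produced by LEFT JOIN, turning it into an inner join

Fix: Move the right-table condition into the ON clause so unmatched parents are kept

Corrected query:
SELECT p.name, c.salary FROM departments p LEFT JOIN staff c ON c.dept_id = p.id AND c.salary > 152757

Result:
name        | salary
------------+-------
Legal       | NULL  
Sales       | 153612
Marketing   | NULL  
Finance     | NULL  
Engineering | NULL  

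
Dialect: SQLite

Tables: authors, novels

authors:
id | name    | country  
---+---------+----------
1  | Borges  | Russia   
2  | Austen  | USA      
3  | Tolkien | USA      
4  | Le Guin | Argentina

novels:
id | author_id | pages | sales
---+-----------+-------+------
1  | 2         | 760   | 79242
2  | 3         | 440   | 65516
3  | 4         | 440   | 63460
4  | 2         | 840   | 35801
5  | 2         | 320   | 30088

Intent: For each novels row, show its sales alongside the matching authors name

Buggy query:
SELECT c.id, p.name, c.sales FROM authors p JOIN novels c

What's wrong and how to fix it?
Bug: Missing join condition: each novels row is matched to all authors rows instead of just its own

Fix: Specify the join condition linking the foreign key to the parent id

Corrected query:
SELECT c.id, p.name, c.sales FROM authors p JOIN novels c ON c.author_id = p.id

Result:
id | name    | sales
---+---------+------
1  | Austen  | 79242
2  | Tolkien | 65516
3  | Le Guin | 63460
4  | Austen  | 35801
5  | Austen  | 30088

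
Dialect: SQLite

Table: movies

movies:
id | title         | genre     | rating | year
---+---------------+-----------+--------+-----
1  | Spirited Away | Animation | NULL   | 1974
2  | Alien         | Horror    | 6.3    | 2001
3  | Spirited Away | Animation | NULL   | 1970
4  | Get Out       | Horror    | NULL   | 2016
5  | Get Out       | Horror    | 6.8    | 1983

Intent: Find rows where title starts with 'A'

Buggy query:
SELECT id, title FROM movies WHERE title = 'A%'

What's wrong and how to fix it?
Bug: Wildcards only work with LIKE; '=' treats '%' as a literal character

Fix: Use LIKE for wildcard pattern matching

Corrected query:
SELECT id, title FROM movies WHERE title LIKE 'A%'

Result:
id | title
---+------
2  | Alien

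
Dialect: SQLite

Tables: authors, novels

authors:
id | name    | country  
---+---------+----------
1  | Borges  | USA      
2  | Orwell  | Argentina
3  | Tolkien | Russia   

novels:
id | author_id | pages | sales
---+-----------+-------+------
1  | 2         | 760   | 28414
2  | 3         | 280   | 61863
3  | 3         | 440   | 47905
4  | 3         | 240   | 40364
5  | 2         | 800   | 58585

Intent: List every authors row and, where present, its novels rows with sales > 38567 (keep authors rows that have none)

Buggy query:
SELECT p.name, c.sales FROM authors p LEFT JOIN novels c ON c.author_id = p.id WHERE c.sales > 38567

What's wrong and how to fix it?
Bug: Filtering c.sales in WHERE discards the NULL rows produced by LEFT JOIN, turning it into an inner join

Fix: Move the right-table condition into the ON clause so unmatched parents are kept

Corrected query:
SELECT p.name, c.sales FROM authors p LEFT JOIN novels c ON c.author_id = p.id AND c.sales > 38567

Result:
name    | sales
--------+------
Borges  | NULL 
Orwell  | 58585
Tolkien | 40364
Tolkien | 47905
Tolkien | 61863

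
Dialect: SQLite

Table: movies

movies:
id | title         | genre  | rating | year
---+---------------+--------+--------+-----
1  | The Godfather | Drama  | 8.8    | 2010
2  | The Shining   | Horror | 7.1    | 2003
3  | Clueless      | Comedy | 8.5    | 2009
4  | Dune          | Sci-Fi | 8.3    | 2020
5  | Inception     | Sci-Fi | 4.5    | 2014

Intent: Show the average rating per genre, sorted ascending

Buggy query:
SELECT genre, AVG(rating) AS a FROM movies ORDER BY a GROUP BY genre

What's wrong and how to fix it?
Bug: GROUP BY must precede ORDER BY

Fix: Reorder: SELECT … FROM … GROUP BY … ORDER BY …

Corrected query:
SELECT genre, AVG(rating) AS a FROM movies GROUP BY genre ORDER BY a

Result:
genre  | a  
-------+----
Sci-Fi | 6.4
Horror | 7.1
Comedy | 8.5
Drama  | 8.8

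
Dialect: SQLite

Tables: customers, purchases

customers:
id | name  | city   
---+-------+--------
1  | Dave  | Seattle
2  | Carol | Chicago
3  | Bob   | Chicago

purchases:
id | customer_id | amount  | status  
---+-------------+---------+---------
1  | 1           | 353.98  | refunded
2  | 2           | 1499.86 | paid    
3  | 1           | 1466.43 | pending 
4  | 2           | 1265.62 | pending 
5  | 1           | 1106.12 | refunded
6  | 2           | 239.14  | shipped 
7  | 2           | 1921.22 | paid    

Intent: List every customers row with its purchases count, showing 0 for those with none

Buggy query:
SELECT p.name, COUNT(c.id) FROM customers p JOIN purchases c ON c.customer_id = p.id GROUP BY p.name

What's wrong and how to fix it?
Bug: INNER JOIN drops customers rows that have no matching purchases rows

Fix: Use LEFT JOIN so parents without children still appear (COUNT(c.id) gives 0)

Corrected query:
SELECT p.name, COUNT(c.id) FROM customers p LEFT JOIN purchases c ON c.customer_id = p.id GROUP BY p.name

Result:
name  | COUNT(c.id)
------+------------
Bob   | 0          
Carol | 4          
Dave  | 3          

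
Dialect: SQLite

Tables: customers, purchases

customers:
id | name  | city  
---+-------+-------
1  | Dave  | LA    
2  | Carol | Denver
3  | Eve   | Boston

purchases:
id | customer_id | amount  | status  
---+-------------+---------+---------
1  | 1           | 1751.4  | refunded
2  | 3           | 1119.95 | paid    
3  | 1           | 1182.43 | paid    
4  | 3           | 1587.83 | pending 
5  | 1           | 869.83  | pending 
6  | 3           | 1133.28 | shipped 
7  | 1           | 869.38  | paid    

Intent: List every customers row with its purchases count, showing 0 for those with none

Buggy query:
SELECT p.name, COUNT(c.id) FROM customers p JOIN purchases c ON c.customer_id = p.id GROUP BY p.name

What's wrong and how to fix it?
Bug: An inner join excludes parents with zero children

Fix: Use LEFT JOIN so parents without children still appear (COUNT(c.id) gives 0)

Corrected query:
SELECT p.name, COUNT(c.id) FROM customers p LEFT JOIN purchases c ON c.customer_id = p.id GROUP BY p.name

Result:
name  | COUNT(c.id)
------+------------
Carol | 0          
Dave  | 4          
Eve   | 3          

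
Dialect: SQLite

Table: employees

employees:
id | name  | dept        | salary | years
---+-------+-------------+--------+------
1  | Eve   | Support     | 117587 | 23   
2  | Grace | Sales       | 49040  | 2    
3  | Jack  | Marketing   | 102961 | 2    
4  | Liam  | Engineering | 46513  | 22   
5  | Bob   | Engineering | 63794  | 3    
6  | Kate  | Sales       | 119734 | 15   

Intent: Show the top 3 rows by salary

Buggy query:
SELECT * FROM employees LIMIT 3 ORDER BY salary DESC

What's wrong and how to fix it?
Bug: LIMIT must come after ORDER BY

Fix: Swap the clauses: ORDER BY first, then LIMIT

Corrected query:
SELECT * FROM employees ORDER BY salary DESC LIMIT 3

Result:
id | name | dept      | salary | years
---+------+-----------+--------+------
6  | Kate | Sales     | 119734 | 15   
1  | Eve  | Support   | 117587 | 23   
3  | Jack | Marketing | 102961 | 2    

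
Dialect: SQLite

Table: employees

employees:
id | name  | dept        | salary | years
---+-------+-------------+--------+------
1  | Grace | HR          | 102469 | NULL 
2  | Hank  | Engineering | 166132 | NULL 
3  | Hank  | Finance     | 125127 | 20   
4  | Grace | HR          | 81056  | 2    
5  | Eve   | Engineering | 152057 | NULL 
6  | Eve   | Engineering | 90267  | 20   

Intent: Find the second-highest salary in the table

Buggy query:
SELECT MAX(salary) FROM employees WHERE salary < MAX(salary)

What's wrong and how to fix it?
Bug: MAX(salary) on the right of the comparison is an aggregate-in-WHERE error

Fix: Compute the overall MAX in a subquery, then take MAX of rows below it

Corrected query:
SELECT MAX(salary) FROM employees WHERE salary < (SELECT MAX(salary) FROM employees)

Result:
MAX(salary)
-----------
152057     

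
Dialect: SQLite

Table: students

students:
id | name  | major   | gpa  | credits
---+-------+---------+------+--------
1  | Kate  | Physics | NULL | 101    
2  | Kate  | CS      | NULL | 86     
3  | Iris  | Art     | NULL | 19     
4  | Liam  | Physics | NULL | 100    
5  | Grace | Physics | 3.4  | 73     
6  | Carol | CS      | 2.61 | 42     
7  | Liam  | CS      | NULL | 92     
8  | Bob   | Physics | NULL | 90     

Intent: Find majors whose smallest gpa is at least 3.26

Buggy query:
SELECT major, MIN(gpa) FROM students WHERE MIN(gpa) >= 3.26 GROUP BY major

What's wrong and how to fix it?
Bug: Aggregates like MIN are computed per group after WHERE runs

Fix: Use HAVING for the per-group MIN condition

Corrected query:
SELECT major, MIN(gpa) FROM students GROUP BY major HAVING MIN(gpa) >= 3.26

Result:
major   | MIN(gpa)
--------+---------
Physics | 3.4     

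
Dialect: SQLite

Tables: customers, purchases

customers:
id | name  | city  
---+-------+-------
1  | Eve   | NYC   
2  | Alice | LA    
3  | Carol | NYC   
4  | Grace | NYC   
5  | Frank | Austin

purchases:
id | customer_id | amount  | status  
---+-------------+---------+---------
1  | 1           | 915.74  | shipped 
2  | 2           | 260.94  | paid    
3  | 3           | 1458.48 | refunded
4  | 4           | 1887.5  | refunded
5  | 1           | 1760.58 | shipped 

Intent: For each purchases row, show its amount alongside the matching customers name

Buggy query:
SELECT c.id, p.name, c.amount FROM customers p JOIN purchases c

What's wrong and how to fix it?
Bug: Missing join condition: each purchases row is matched to all customers rows instead of just its own

Fix: Specify the join condition linking the foreign key to the parent id

Corrected query:
SELECT c.id, p.name, c.amount FROM customers p JOIN purchases c ON c.customer_id = p.id

Result:
id | name  | amount 
---+-------+--------
1  | Eve   | 915.74 
2  | Alice | 260.94 
3  | Carol | 1458.48
4  | Grace | 1887.5 
5  | Eve   | 1760.58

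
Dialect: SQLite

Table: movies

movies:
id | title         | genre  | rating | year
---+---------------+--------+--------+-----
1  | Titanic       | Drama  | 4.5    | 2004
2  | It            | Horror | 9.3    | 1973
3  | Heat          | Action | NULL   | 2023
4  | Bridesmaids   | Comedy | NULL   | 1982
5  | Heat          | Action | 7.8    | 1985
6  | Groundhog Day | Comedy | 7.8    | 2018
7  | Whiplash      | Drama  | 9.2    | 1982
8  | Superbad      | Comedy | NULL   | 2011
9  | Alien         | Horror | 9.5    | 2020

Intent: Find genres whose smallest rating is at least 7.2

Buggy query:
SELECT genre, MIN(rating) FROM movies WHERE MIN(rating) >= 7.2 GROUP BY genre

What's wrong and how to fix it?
Bug: Aggregates like MIN are computed per group after WHERE runs

Fix: Use HAVING for the per-group MIN condition

Corrected query:
SELECT genre, MIN(rating) FROM movies GROUP BY genre HAVING MIN(rating) >= 7.2

Result:
genre  | MIN(rating)
-------+------------
Action | 7.8        
Comedy | 7.8        
Horror | 9.3        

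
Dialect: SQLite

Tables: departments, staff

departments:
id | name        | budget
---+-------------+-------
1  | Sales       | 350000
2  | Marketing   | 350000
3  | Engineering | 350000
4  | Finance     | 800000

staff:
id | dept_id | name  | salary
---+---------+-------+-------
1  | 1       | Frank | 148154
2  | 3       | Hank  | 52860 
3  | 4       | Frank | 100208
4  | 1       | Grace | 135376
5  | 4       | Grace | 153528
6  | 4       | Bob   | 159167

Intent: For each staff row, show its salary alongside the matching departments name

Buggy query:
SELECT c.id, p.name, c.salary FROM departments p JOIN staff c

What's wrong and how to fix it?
Bug: Missing join condition: each staff row is matched to all departments rows instead of just its own

Fix: Add ON c.dept_id = p.id to the JOIN

Corrected query:
SELECT c.id, p.name, c.salary FROM departments p JOIN staff c ON c.dept_id = p.id

Result:
id | name        | salary
---+-------------+-------
1  | Sales       | 148154
2  | Engineering | 52860 
3  | Finance     | 100208
4  | Sales       | 135376
5  | Finance     | 153528
6  | Finance     | 159167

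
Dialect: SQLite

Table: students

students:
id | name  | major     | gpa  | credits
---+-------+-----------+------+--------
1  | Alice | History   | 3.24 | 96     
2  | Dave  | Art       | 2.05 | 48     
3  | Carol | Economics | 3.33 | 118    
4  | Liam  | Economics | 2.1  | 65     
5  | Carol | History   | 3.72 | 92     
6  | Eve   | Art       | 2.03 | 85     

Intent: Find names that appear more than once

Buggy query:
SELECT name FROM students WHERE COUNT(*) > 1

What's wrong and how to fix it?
Bug: COUNT(*) is an aggregate and cannot be used in WHERE

Fix: GROUP BY name, then filter groups with HAVING COUNT(*) > 1

Corrected query:
SELECT name FROM students GROUP BY name HAVING COUNT(*) > 1

Result:
name 
-----
Carol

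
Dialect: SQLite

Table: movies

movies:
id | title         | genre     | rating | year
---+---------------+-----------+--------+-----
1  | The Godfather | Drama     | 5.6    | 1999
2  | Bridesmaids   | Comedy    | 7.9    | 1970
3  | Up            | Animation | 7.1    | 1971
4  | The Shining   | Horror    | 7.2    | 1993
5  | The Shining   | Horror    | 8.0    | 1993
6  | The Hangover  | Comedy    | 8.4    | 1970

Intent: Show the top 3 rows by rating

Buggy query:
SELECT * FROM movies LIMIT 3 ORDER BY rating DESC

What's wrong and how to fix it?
Bug: LIMIT must come after ORDER BY

Fix: Sort with ORDER BY, then apply LIMIT

Corrected query:
SELECT * FROM movies ORDER BY rating DESC LIMIT 3

Result:
id | title        | genre  | rating | year
---+--------------+--------+--------+-----
6  | The Hangover | Comedy | 8.4    | 1970
5  | The Shining  | Horror | 8      | 1993
2  | Bridesmaids  | Comedy | 7.9    | 1970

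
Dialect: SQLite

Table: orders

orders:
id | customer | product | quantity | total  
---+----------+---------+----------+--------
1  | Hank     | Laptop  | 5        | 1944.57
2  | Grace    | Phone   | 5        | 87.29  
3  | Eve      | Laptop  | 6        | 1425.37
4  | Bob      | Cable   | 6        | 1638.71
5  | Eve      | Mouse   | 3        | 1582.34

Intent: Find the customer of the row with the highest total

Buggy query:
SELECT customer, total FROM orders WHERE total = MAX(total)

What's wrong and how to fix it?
Bug: MAX(total) is an aggregate and cannot be used directly in WHERE

Fix: Wrap MAX in a scalar subquery so WHERE compares against a single value

Corrected query:
SELECT customer, total FROM orders WHERE total = (SELECT MAX(total) FROM orders)

Result:
customer | total  
---------+--------
Hank     | 1944.57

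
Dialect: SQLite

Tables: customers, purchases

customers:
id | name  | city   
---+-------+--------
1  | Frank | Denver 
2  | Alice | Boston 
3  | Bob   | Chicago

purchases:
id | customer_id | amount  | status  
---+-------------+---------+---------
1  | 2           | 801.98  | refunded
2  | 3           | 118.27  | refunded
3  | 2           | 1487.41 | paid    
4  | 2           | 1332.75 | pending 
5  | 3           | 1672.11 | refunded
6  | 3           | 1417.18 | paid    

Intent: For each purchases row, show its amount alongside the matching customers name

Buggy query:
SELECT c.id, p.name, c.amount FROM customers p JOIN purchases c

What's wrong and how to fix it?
Bug: Missing join condition: each purchases row is matched to all customers rows instead of just its own

Fix: Add ON c.customer_id = p.id to the JOIN

Corrected query:
SELECT c.id, p.name, c.amount FROM customers p JOIN purchases c ON c.customer_id = p.id

Result:
id | name  | amount 
---+-------+--------
1  | Alice | 801.98 
2  | Bob   | 118.27 
3  | Alice | 1487.41
4  | Alice | 1332.75
5  | Bob   | 1672.11
6  | Bob   | 1417.18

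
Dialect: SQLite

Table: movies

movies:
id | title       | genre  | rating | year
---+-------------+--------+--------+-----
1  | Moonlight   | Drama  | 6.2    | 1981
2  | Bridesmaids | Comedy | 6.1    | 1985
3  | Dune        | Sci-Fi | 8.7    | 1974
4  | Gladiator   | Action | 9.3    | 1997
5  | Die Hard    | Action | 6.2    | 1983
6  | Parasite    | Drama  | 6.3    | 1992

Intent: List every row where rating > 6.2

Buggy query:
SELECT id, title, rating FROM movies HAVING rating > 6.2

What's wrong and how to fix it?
Bug: This is a non-aggregate query (no GROUP BY, no aggregates), so in SQLite the HAVING clause is invalid here; a row-level condition belongs in WHERE

Fix: Replace HAVING with WHERE since the condition applies to individual rows

Corrected query:
SELECT id, title, rating FROM movies WHERE rating > 6.2

Result:
id | title     | rating
---+-----------+-------
3  | Dune      | 8.7   
4  | Gladiator | 9.3   
6  | Parasite  | 6.3   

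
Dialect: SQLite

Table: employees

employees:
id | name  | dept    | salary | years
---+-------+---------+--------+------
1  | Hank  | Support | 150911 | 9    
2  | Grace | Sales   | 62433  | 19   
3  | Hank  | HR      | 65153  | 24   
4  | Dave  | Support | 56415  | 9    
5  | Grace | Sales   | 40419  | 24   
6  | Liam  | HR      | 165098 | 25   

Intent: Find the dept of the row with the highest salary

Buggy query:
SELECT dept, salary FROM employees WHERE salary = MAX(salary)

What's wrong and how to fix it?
Bug: MAX(salary) is an aggregate and cannot be used directly in WHERE

Fix: Wrap MAX in a scalar subquery so WHERE compares against a single value

Corrected query:
SELECT dept, salary FROM employees WHERE salary = (SELECT MAX(salary) FROM employees)

Result:
dept | salary
-----+-------
HR   | 165098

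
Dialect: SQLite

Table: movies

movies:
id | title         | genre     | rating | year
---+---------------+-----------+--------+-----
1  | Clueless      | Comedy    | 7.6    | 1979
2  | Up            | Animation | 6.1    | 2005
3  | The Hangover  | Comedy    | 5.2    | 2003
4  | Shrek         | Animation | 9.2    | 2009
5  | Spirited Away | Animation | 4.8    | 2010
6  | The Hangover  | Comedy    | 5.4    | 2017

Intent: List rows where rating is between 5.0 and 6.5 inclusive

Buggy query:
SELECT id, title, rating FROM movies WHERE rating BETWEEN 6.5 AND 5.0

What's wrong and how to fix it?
Bug: The bounds are reversed; BETWEEN a AND b requires a <= b to match anything

Fix: Swap the bounds so the smaller value comes first

Corrected query:
SELECT id, title, rating FROM movies WHERE rating BETWEEN 5.0 AND 6.5

Result:
id | title        | rating
---+--------------+-------
2  | Up           | 6.1   
3  | The Hangover | 5.2   
6  | The Hangover | 5.4   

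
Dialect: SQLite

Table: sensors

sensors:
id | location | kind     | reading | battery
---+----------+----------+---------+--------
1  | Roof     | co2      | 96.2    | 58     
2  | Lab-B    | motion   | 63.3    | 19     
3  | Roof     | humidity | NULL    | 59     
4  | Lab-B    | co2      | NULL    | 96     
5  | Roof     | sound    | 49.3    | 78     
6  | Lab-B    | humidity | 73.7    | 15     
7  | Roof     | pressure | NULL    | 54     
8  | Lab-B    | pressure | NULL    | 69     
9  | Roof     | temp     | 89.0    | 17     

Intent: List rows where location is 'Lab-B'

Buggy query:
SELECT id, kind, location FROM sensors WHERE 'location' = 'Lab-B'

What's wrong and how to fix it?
Bug: 'location' in single quotes is a string literal, not the column; the comparison is literal-vs-literal and never true

Fix: Reference the column as location without single quotes

Corrected query:
SELECT id, kind, location FROM sensors WHERE location = 'Lab-B'

Result:
id | kind     | location
---+----------+---------
2  | motion   | Lab-B   
4  | co2      | Lab-B   
6  | humidity | Lab-B   
8  | pressure | Lab-B   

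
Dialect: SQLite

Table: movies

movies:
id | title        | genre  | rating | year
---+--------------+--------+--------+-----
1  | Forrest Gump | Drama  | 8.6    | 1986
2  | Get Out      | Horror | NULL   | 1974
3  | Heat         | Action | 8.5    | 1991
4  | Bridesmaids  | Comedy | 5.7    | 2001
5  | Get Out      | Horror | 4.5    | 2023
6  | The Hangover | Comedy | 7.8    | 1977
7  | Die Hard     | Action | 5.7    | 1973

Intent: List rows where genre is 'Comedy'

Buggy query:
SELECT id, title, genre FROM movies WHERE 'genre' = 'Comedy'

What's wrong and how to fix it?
Bug: Single quotes denote string literals in SQL; the column name is being compared as a constant string

Fix: Remove the quotes around the column name (or use double quotes for an identifier)

Corrected query:
SELECT id, title, genre FROM movies WHERE genre = 'Comedy'

Result:
id | title        | genre 
---+--------------+-------
4  | Bridesmaids  | Comedy
6  | The Hangover | Comedy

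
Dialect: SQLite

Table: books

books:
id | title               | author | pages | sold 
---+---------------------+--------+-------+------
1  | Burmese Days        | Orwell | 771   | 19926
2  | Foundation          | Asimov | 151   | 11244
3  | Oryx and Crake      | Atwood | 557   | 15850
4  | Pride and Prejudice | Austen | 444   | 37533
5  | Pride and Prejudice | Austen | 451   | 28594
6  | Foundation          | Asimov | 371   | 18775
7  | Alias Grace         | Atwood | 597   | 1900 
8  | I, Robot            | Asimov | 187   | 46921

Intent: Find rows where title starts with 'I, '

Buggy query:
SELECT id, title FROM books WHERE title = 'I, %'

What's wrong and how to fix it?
Bug: Wildcards only work with LIKE; '=' treats '%' as a literal character

Fix: Replace '=' with LIKE so 'I, %' is treated as a pattern

Corrected query:
SELECT id, title FROM books WHERE title LIKE 'I, %'

Result:
id | title   
---+---------
8  | I, Robot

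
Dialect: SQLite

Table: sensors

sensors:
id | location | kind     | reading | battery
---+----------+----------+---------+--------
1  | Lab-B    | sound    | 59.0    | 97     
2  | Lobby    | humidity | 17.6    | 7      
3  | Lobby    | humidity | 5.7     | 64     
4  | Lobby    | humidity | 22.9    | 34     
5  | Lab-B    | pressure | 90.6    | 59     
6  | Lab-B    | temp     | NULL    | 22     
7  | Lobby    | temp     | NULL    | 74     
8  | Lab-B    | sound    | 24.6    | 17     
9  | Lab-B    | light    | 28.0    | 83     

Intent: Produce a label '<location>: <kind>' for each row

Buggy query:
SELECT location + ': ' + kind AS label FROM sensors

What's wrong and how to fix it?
Bug: SQLite uses || for string concatenation; + coerces text to numbers (yielding 0)

Fix: Use the || operator for string concatenation

Corrected query:
SELECT location || ': ' || kind AS label FROM sensors

Result:
label          
---------------
Lab-B: sound   
Lobby: humidity
Lobby: humidity
Lobby: humidity
Lab-B: pressure
Lab-B: temp    
Lobby: temp    
Lab-B: sound   
Lab-B: light   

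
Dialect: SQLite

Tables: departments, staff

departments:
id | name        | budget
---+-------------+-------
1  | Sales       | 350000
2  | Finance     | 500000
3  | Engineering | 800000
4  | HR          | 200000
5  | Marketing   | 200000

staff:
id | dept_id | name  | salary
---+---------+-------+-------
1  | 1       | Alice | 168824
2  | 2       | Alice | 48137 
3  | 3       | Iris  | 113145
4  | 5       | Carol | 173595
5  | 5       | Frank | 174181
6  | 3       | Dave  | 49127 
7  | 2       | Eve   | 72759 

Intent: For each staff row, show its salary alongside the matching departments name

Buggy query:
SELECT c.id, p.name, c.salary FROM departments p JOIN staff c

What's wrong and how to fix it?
Bug: Missing join condition: each staff row is matched to all departments rows instead of just its own

Fix: Add ON c.dept_id = p.id to the JOIN

Corrected query:
SELECT c.id, p.name, c.salary FROM departments p JOIN staff c ON c.dept_id = p.id

Result:
id | name        | salary
---+-------------+-------
1  | Sales       | 168824
2  | Finance     | 48137 
3  | Engineering | 113145
4  | Marketing   | 173595
5  | Marketing   | 174181
6  | Engineering | 49127 
7  | Finance     | 72759 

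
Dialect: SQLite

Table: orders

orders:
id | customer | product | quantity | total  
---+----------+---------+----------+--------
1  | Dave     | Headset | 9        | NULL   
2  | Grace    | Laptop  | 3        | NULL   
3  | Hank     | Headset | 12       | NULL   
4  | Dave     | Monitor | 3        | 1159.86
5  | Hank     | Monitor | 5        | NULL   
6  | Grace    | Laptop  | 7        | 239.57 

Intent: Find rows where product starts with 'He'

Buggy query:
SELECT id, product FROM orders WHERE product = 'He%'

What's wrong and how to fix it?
Bug: '=' compares the literal string including the % character; pattern matching needs LIKE

Fix: Use LIKE for wildcard pattern matching

Corrected query:
SELECT id, product FROM orders WHERE product LIKE 'He%'

Result:
id | product
---+--------
1  | Headset
3  | Headset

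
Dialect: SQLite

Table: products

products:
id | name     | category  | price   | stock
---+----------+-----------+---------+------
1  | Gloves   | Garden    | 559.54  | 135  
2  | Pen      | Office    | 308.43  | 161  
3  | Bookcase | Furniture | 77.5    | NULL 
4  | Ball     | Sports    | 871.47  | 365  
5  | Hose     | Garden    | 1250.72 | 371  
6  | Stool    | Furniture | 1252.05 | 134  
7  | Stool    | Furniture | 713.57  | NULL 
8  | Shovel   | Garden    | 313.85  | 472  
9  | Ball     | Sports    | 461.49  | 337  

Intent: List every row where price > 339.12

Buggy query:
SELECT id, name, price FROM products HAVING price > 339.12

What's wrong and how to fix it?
Bug: HAVING filters the output of aggregation, but this query has no GROUP BY and no aggregate functions, so SQLite rejects it (HAVING clause on a non-aggregate query); the condition here is per row

Fix: Replace HAVING with WHERE since the condition applies to individual rows

Corrected query:
SELECT id, name, price FROM products WHERE price > 339.12

Result:
id | name   | price  
---+--------+--------
1  | Gloves | 559.54 
4  | Ball   | 871.47 
5  | Hose   | 1250.72
6  | Stool  | 1252.05
7  | Stool  | 713.57 
9  | Ball   | 461.49 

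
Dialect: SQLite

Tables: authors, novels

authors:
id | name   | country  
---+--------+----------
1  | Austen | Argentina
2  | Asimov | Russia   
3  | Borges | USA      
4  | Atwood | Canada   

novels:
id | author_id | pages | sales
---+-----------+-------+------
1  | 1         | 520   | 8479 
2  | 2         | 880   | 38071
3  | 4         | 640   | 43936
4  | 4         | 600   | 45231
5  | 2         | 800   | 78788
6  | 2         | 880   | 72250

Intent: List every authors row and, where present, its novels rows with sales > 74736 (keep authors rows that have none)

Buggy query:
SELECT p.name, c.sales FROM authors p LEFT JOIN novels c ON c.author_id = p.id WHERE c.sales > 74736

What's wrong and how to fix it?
Bug: Filtering c.sales in WHERE discards the NULL rows produced by LEFT JOIN, turning it into an inner join

Fix: Move the right-table condition into the ON clause so unmatched parents are kept

Corrected query:
SELECT p.name, c.sales FROM authors p LEFT JOIN novels c ON c.author_id = p.id AND c.sales > 74736

Result:
name   | sales
-------+------
Austen | NULL 
Asimov | 78788
Borges | NULL 
Atwood | NULL 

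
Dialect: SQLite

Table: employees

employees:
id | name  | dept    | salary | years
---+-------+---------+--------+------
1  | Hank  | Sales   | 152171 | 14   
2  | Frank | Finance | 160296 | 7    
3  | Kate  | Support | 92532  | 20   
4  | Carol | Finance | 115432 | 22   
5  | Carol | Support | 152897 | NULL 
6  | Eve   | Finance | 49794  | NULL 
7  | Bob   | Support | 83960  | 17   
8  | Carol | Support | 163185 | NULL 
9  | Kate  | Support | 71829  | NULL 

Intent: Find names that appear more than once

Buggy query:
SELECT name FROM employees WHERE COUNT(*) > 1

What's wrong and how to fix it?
Bug: COUNT(*) is an aggregate and cannot be used in WHERE

Fix: GROUP BY name, then filter groups with HAVING COUNT(*) > 1

Corrected query:
SELECT name FROM employees GROUP BY name HAVING COUNT(*) > 1

Result:
name 
-----
Carol
Kate 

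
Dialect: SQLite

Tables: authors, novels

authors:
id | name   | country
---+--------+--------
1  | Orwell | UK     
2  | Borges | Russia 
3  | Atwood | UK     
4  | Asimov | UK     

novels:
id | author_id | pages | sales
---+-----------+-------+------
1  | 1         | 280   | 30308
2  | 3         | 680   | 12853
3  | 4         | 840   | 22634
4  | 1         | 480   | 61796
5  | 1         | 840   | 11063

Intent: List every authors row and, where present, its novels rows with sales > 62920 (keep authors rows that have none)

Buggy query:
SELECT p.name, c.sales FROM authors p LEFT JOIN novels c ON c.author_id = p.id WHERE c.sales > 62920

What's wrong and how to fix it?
Bug: Filtering c.sales in WHERE discards the NULL rows produced by LEFT JOIN, turning it into an inner join

Fix: Move the right-table condition into the ON clause so unmatched parents are kept

Corrected query:
SELECT p.name, c.sales FROM authors p LEFT JOIN novels c ON c.author_id = p.id AND c.sales > 62920

Result:
name   | sales
-------+------
Orwell | NULL 
Borges | NULL 
Atwood | NULL 
Asimov | NULL 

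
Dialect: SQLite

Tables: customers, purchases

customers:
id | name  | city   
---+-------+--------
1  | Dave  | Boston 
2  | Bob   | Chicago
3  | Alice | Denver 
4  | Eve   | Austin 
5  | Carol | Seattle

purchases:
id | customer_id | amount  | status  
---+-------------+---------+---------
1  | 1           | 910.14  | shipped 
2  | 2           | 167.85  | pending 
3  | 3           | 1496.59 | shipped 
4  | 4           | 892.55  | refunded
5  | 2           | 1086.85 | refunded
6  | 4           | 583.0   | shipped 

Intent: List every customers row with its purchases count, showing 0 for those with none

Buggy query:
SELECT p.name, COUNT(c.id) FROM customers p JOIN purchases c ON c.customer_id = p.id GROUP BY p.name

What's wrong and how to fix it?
Bug: An inner join excludes parents with zero children

Fix: Switch to LEFT JOIN to retain unmatched parent rows

Corrected query:
SELECT p.name, COUNT(c.id) FROM customers p LEFT JOIN purchases c ON c.customer_id = p.id GROUP BY p.name

Result:
name  | COUNT(c.id)
------+------------
Alice | 1          
Bob   | 2          
Carol | 0          
Dave  | 1          
Eve   | 2          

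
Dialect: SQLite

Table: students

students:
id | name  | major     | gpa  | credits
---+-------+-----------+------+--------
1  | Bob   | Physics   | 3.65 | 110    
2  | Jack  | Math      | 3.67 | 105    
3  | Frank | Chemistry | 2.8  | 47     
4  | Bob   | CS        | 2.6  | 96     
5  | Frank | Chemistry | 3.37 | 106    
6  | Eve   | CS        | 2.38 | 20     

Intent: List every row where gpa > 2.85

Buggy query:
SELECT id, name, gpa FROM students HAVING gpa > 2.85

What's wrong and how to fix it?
Bug: This is a non-aggregate query (no GROUP BY, no aggregates), so in SQLite the HAVING clause is invalid here; a row-level condition belongs in WHERE

Fix: Replace HAVING with WHERE since the condition applies to individual rows

Corrected query:
SELECT id, name, gpa FROM students WHERE gpa > 2.85

Result:
id | name  | gpa 
---+-------+-----
1  | Bob   | 3.65
2  | Jack  | 3.67
5  | Frank | 3.37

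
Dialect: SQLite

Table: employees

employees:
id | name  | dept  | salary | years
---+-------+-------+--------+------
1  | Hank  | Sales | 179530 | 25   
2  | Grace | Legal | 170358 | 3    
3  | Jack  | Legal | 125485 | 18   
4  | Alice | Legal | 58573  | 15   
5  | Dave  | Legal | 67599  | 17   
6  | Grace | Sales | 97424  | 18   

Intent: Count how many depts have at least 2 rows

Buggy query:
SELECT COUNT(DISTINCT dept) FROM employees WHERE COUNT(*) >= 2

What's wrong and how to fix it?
Bug: WHERE filters individual rows, not groups, so a group-level COUNT is invalid there

Fix: Group first with HAVING COUNT(*) >= 2, then COUNT the resulting groups

Corrected query:
SELECT COUNT(*) FROM (SELECT dept FROM employees GROUP BY dept HAVING COUNT(*) >= 2)

Result:
COUNT(*)
--------
2       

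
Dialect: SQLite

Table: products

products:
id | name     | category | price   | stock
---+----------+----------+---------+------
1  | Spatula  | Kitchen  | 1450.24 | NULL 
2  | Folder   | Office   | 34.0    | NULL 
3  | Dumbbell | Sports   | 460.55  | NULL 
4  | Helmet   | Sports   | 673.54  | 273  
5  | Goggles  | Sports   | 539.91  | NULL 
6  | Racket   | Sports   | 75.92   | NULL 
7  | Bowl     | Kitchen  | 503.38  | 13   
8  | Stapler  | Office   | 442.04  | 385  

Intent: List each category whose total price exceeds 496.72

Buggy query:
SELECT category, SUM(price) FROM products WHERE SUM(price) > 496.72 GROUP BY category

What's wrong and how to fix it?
Bug: SUM(price) is an aggregate, but WHERE filters rows before aggregation

Fix: Use HAVING (which filters groups after aggregation) instead of WHERE

Corrected query:
SELECT category, SUM(price) FROM products GROUP BY category HAVING SUM(price) > 496.72

Result:
category | SUM(price)
---------+-----------
Kitchen  | 1953.62   
Sports   | 1749.92   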